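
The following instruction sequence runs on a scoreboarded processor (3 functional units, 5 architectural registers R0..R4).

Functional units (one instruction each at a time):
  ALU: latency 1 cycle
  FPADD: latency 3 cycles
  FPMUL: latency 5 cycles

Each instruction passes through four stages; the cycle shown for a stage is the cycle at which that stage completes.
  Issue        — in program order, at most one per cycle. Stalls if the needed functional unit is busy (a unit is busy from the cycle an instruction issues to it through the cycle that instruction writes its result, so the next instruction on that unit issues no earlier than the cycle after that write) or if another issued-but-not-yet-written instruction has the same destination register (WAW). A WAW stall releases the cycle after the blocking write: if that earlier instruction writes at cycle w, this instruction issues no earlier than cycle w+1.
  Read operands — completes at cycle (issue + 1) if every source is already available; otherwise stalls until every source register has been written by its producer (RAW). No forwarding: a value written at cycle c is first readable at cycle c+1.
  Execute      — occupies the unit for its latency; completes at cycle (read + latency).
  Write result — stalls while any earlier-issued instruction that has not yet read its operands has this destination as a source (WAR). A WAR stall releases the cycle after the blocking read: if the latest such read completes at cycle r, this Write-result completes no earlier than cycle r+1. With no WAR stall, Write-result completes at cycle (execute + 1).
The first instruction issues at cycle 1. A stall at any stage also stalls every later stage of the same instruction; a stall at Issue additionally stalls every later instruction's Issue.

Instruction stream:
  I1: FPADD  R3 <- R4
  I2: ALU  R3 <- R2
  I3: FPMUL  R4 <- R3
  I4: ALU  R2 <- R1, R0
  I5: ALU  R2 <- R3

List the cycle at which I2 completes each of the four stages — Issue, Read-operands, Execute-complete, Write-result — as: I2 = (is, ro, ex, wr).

I2 = (7, 8, 9, 10)

  I1 | 1 | 2 | 5 | 6
  I2 | 7 | 8 | 9 | 10   WAW R3: wait I1 write@6
  I3 | 8 | 11 | 16 | 17   RAW R3: wait I2 write@10
  I4 | 11 | 12 | 13 | 14   struct: ALU busy until I2 writes@10
  I5 | 15 | 16 | 17 | 18   struct: ALU busy until I4 writes@14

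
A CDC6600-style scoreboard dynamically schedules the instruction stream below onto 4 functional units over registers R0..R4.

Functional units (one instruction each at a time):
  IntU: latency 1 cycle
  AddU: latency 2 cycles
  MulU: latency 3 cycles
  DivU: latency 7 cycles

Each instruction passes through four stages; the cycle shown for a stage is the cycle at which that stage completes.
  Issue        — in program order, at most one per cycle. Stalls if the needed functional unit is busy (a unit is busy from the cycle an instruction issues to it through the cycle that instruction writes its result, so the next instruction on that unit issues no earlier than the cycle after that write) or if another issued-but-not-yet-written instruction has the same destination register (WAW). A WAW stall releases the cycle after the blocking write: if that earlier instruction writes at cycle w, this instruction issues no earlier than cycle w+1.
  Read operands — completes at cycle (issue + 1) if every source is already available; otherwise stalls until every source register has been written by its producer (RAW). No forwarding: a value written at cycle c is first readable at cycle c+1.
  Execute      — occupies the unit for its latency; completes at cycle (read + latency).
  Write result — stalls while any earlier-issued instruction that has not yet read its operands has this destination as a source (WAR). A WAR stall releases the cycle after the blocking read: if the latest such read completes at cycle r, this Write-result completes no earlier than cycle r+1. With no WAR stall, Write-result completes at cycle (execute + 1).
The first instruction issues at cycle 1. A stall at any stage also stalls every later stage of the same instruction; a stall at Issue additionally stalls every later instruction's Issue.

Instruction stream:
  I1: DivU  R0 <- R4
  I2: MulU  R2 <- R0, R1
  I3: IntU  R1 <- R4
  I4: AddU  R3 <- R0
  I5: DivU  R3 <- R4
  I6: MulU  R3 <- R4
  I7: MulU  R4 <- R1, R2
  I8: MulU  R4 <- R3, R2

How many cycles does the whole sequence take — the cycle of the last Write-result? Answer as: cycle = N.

1) issue 1, read 2, done 9, write 10
2) issue 2, read 11, done 14, write 15  <RAW R0: wait I1 write@10>
3) issue 3, read 4, done 5, write 12  <WAR R1: wait I2 read@11>
4) issue 4, read 11, done 13, write 14  <RAW R0: wait I1 write@10>
5) issue 15, read 16, done 23, write 24  <WAW R3: wait I4 write@14>
6) issue 25, read 26, done 29, write 30  <WAW R3: wait I5 write@24>
7) issue 31, read 32, done 35, write 36  <struct: MulU busy until I6 writes@30>
8) issue 37, read 38, done 41, write 42  <struct: MulU busy until I7 writes@36>

cycle = 42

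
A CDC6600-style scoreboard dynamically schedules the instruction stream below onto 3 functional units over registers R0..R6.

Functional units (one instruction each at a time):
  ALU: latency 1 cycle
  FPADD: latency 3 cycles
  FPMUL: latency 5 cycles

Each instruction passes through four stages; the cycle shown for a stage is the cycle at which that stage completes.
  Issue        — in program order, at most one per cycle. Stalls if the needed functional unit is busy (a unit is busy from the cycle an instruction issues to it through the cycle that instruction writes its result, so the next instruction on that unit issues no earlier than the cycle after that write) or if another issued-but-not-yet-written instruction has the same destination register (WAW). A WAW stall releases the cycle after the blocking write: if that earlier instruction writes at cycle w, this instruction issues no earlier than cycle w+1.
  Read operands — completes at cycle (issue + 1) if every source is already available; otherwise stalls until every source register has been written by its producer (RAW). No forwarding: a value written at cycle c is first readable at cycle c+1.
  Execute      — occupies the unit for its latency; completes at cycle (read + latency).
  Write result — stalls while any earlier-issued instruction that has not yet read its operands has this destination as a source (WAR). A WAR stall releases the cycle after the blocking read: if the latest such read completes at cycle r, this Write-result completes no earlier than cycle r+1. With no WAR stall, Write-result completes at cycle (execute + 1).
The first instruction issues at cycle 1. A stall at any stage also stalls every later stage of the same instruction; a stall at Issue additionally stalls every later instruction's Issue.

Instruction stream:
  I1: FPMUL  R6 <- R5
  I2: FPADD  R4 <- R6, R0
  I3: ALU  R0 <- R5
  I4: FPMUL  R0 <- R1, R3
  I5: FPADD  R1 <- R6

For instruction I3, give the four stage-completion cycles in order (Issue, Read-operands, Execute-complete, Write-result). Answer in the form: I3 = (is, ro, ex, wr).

I3 = (3, 4, 5, 10)

  I1 | 1 | 2 | 7 | 8
  I2 | 2 | 9 | 12 | 13   RAW R6: wait I1 write@8
  I3 | 3 | 4 | 5 | 10   WAR R0: wait I2 read@9
  I4 | 11 | 12 | 17 | 18   WAW R0: wait I3 write@10
  I5 | 14 | 15 | 18 | 19   struct: FPADD busy until I2 writes@13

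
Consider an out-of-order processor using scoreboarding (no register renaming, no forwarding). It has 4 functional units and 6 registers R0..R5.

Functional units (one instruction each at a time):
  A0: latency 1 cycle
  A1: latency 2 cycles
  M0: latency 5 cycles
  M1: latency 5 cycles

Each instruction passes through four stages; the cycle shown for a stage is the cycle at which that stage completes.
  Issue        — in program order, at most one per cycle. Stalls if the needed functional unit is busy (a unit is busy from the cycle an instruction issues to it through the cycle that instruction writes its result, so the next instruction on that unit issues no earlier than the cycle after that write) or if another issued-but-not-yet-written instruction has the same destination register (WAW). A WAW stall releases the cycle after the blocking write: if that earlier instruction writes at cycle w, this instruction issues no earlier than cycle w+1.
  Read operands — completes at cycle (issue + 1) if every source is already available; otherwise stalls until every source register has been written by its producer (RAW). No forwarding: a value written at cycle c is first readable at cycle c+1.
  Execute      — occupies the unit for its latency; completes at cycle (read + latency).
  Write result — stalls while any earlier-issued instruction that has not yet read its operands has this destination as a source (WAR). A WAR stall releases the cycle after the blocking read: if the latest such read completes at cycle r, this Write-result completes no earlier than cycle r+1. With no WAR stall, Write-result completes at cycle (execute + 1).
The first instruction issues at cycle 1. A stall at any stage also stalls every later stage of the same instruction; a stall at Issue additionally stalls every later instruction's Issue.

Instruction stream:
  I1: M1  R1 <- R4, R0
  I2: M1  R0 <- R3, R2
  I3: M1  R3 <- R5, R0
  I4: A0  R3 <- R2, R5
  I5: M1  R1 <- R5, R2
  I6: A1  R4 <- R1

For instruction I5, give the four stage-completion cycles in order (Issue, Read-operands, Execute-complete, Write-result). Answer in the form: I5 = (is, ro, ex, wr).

I5 = (26, 27, 32, 33)

[1] I1 issues→M1
[2] I1 reads
[7] I1 exec-done
[8] I1 writes R1
[9] I2 issues→M1
[10] I2 reads
[15] I2 exec-done
[16] I2 writes R0
[17] I3 issues→M1
[18] I3 reads
[23] I3 exec-done
[24] I3 writes R3
[25] I4 issues→A0
[26] I4 reads; I5 issues→M1
[27] I4 exec-done; I5 reads; I6 issues→A1
[28] I4 writes R3
[32] I5 exec-done
[33] I5 writes R1
[34] I6 reads
[36] I6 exec-done
[37] I6 writes R4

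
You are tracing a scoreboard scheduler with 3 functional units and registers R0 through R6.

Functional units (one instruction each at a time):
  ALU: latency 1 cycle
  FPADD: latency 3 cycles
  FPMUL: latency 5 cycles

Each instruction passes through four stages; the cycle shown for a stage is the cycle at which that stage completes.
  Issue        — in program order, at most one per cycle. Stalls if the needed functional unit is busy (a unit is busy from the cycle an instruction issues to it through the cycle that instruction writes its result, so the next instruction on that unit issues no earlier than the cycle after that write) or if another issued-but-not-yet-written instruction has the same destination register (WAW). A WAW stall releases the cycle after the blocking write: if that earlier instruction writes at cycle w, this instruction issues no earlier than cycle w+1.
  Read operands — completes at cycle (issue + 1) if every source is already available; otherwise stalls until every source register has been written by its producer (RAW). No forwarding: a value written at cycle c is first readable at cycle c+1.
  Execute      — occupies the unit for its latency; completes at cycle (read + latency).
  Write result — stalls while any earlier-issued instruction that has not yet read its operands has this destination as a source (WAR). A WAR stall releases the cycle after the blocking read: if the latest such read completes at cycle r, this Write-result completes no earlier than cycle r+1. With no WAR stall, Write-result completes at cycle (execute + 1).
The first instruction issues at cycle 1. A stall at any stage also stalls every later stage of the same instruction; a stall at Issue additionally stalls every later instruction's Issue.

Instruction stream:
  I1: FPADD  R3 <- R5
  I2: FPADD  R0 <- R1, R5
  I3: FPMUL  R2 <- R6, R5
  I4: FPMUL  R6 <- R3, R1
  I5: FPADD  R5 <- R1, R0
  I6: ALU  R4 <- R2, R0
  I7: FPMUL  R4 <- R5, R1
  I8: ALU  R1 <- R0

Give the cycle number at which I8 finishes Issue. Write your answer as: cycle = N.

I1: IS=1 RO=2 EX=5 WR=6
I2: IS=7 RO=8 EX=11 WR=12  [struct: FPADD busy until I1 writes@6]
I3: IS=8 RO=9 EX=14 WR=15
I4: IS=16 RO=17 EX=22 WR=23  [struct: FPMUL busy until I3 writes@15]
I5: IS=17 RO=18 EX=21 WR=22
I6: IS=18 RO=19 EX=20 WR=21
I7: IS=24 RO=25 EX=30 WR=31  [struct: FPMUL busy until I4 writes@23]
I8: IS=25 RO=26 EX=27 WR=28

cycle = 25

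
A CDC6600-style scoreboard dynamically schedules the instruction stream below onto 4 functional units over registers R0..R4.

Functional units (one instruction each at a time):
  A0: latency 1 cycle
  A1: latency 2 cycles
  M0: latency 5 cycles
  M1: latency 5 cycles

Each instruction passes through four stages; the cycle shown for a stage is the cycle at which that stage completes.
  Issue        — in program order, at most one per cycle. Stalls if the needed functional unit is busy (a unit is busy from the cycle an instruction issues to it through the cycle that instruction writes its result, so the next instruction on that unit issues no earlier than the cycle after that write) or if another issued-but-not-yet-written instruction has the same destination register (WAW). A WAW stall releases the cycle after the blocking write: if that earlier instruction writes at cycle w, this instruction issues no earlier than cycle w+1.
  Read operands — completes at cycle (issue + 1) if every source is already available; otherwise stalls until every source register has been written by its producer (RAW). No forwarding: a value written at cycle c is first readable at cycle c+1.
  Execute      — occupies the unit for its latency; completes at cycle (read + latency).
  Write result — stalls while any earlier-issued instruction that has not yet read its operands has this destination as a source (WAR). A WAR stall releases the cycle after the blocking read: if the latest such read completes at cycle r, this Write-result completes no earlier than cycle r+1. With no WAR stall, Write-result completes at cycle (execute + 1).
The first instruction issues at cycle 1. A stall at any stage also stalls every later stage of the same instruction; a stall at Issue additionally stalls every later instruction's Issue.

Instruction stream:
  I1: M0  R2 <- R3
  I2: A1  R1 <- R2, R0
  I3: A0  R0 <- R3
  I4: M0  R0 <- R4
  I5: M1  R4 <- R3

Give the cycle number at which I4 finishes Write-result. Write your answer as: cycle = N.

cycle = 18

[1] I1→M0
[2] I1 RO; I2→A1
[3] I3→A0
[4] I3 RO
[5] I3 EX
[7] I1 EX
[8] I1 WR R2
[9] I2 RO
[10] I3 WR R0
[11] I2 EX; I4→M0
[12] I2 WR R1; I4 RO; I5→M1
[13] I5 RO
[17] I4 EX
[18] I4 WR R0; I5 EX
[19] I5 WR R4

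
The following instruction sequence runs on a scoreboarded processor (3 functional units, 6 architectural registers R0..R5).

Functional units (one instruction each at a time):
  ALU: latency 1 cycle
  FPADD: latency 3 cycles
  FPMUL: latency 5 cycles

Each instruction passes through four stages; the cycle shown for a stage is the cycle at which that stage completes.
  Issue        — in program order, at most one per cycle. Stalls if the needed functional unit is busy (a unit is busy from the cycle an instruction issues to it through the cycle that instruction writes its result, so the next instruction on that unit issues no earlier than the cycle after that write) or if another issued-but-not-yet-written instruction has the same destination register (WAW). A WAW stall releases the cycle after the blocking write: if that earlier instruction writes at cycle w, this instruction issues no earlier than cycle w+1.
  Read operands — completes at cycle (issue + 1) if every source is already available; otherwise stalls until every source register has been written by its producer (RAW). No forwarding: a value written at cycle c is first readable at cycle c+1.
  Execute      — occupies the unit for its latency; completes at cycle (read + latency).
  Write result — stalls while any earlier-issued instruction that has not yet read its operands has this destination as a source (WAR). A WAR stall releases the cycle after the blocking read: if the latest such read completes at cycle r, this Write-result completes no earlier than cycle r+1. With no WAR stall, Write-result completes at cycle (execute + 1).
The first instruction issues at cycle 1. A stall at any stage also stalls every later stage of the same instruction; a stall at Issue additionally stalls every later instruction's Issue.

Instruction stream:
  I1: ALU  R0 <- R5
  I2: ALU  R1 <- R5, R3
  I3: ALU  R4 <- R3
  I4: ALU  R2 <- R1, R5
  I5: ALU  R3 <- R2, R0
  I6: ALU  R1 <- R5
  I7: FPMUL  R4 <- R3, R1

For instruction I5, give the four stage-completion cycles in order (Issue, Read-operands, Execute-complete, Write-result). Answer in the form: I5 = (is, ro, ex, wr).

cycle 1: I1 issues→ALU
cycle 2: I1 reads
cycle 3: I1 exec-done
cycle 4: I1 writes R0
cycle 5: I2 issues→ALU
cycle 6: I2 reads
cycle 7: I2 exec-done
cycle 8: I2 writes R1
cycle 9: I3 issues→ALU
cycle 10: I3 reads
cycle 11: I3 exec-done
cycle 12: I3 writes R4
cycle 13: I4 issues→ALU
cycle 14: I4 reads
cycle 15: I4 exec-done
cycle 16: I4 writes R2
cycle 17: I5 issues→ALU
cycle 18: I5 reads
cycle 19: I5 exec-done
cycle 20: I5 writes R3
cycle 21: I6 issues→ALU
cycle 22: I6 reads | I7 issues→FPMUL
cycle 23: I6 exec-done
cycle 24: I6 writes R1
cycle 25: I7 reads
cycle 30: I7 exec-done
cycle 31: I7 writes R4

I5 = (17, 18, 19, 20)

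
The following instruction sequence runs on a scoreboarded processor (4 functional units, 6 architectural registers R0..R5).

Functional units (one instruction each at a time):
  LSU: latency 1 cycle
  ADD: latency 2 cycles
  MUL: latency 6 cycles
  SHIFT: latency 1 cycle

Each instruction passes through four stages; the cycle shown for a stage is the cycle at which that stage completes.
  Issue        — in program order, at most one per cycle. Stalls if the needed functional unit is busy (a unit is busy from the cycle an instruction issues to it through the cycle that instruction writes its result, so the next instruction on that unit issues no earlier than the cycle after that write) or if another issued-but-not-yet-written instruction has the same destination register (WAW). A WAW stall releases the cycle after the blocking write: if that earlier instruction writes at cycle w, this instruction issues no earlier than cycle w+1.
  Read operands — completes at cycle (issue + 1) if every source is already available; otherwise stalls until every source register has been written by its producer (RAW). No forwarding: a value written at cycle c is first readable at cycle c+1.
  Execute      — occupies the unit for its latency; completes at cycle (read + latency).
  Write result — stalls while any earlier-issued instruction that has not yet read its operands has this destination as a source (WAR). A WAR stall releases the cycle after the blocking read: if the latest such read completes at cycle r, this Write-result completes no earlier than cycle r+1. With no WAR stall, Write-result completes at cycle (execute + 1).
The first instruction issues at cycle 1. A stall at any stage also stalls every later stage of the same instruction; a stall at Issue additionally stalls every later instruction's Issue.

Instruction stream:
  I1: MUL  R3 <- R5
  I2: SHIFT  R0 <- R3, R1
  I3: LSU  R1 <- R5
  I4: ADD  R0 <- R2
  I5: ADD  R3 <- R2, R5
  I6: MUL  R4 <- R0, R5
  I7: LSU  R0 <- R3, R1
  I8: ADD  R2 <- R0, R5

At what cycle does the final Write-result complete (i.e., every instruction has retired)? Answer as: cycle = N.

t=1  issue I1 (MUL)
t=2  I1 read-ops; issue I2 (SHIFT)
t=3  issue I3 (LSU)
t=4  I3 read-ops
t=5  I3 finished on LSU
t=8  I1 finished on MUL
t=9  I1→R3
t=10  I2 read-ops
t=11  I2 finished on SHIFT; I3→R1
t=12  I2→R0
t=13  issue I4 (ADD)
t=14  I4 read-ops
t=16  I4 finished on ADD
t=17  I4→R0
t=18  issue I5 (ADD)
t=19  I5 read-ops; issue I6 (MUL)
t=20  I6 read-ops; issue I7 (LSU)
t=21  I5 finished on ADD
t=22  I5→R3
t=23  I7 read-ops; issue I8 (ADD)
t=24  I7 finished on LSU
t=25  I7→R0
t=26  I6 finished on MUL; I8 read-ops
t=27  I6→R4
t=28  I8 finished on ADD
t=29  I8→R2

cycle = 29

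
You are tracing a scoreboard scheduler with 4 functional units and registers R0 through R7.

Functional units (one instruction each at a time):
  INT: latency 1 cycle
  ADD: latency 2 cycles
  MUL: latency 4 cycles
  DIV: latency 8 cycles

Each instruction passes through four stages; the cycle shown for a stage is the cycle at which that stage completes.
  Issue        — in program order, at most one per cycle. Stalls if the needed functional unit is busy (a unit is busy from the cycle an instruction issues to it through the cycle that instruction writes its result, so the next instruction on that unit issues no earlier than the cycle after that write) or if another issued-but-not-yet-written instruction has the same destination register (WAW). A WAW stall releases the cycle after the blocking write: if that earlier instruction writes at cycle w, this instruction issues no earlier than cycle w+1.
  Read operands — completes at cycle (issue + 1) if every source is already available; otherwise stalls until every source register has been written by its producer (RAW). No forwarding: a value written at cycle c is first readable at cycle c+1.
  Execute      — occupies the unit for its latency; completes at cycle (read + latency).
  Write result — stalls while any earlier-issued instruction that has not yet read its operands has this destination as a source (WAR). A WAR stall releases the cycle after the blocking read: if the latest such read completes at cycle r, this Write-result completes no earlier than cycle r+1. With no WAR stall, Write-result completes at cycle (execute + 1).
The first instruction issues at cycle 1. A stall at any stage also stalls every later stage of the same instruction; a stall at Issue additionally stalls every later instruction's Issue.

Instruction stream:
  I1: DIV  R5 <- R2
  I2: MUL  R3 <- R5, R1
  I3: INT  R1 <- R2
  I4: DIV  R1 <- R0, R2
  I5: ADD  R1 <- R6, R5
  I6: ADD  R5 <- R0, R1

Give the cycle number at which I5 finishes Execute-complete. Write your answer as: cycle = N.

cycle = 28

cycle 1: issue I1 (DIV)
cycle 2: I1 read-ops, issue I2 (MUL)
cycle 3: issue I3 (INT)
cycle 4: I3 read-ops
cycle 5: I3 finished on INT
cycle 10: I1 finished on DIV
cycle 11: I1→R5
cycle 12: I2 read-ops
cycle 13: I3→R1
cycle 14: issue I4 (DIV)
cycle 15: I4 read-ops
cycle 16: I2 finished on MUL
cycle 17: I2→R3
cycle 23: I4 finished on DIV
cycle 24: I4→R1
cycle 25: issue I5 (ADD)
cycle 26: I5 read-ops
cycle 28: I5 finished on ADD
cycle 29: I5→R1
cycle 30: issue I6 (ADD)
cycle 31: I6 read-ops
cycle 33: I6 finished on ADD
cycle 34: I6→R5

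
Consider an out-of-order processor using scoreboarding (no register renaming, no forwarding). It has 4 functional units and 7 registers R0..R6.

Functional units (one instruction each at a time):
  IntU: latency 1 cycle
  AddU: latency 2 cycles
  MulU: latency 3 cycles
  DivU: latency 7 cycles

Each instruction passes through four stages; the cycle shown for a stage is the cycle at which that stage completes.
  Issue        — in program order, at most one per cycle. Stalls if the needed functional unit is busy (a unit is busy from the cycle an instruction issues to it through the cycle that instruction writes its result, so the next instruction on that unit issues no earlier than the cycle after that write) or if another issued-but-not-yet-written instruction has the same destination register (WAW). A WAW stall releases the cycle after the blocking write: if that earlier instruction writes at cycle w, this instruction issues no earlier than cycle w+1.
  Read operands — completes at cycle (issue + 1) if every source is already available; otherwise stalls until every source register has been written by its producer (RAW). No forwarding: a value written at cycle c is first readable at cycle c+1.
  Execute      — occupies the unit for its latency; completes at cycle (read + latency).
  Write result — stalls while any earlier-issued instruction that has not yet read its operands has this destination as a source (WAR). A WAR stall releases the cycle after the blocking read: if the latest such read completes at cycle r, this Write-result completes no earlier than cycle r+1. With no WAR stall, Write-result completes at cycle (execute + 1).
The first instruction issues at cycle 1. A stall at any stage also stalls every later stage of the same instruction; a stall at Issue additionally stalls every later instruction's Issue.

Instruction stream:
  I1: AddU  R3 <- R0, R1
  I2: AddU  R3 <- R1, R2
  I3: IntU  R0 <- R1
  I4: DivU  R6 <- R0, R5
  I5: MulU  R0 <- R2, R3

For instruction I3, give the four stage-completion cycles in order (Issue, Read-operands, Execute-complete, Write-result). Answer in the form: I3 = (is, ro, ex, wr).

I1  is:1  ro:2  ex:4  wr:5
I2  is:6  ro:7  ex:9  wr:10  — struct: AddU busy until I1 writes@5
I3  is:7  ro:8  ex:9  wr:10
I4  is:8  ro:11  ex:18  wr:19  — RAW R0: wait I3 write@10
I5  is:11  ro:12  ex:15  wr:16  — WAW R0: wait I3 write@10

I3 = (7, 8, 9, 10)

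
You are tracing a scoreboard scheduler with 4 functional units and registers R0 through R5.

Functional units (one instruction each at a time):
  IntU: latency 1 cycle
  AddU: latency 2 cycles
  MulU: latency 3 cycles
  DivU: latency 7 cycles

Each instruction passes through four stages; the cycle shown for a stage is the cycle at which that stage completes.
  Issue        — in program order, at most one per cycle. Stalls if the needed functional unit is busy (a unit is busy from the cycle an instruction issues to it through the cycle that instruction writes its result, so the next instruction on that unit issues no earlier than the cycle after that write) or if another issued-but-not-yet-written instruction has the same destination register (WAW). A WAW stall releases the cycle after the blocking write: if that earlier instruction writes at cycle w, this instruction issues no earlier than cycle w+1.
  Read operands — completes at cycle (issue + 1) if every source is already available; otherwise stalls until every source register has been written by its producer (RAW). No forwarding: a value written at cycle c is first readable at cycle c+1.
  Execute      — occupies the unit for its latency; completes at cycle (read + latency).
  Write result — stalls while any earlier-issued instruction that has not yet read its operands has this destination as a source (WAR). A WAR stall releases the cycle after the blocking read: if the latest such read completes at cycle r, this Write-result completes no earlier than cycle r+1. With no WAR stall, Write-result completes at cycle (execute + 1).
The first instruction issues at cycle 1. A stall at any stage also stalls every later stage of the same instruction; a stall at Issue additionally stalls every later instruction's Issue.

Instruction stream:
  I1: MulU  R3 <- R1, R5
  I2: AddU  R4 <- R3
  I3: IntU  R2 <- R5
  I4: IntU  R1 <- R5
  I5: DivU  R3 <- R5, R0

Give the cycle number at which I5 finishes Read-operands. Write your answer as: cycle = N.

I1: IS=1 RO=2 EX=5 WR=6
I2: IS=2 RO=7 EX=9 WR=10  [RAW R3: wait I1 write@6]
I3: IS=3 RO=4 EX=5 WR=6
I4: IS=7 RO=8 EX=9 WR=10  [struct: IntU busy until I3 writes@6]
I5: IS=8 RO=9 EX=16 WR=17

cycle = 9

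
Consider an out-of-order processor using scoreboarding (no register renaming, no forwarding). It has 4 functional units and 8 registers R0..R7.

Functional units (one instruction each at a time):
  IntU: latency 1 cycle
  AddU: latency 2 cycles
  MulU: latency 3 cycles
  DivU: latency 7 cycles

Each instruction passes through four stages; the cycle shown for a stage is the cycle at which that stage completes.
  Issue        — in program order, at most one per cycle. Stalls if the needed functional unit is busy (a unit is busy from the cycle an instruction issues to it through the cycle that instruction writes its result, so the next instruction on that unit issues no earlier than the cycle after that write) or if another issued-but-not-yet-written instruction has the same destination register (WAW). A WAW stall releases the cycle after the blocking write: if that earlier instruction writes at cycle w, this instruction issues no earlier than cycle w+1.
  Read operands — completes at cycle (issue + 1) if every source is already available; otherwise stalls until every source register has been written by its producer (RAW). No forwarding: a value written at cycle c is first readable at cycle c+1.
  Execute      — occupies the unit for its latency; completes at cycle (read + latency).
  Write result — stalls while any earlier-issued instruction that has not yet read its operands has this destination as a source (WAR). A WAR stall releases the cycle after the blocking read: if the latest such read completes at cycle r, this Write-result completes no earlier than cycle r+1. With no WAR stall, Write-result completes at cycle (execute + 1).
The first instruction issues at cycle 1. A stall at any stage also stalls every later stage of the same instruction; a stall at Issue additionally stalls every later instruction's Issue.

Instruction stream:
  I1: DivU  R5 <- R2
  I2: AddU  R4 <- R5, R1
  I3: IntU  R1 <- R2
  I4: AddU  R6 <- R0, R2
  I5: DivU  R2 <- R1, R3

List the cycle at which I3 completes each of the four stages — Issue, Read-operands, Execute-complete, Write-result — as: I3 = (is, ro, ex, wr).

I3 = (3, 4, 5, 12)

[1] I1 dispatched to DivU
[2] I1 operands ready | I2 dispatched to AddU
[3] I3 dispatched to IntU
[4] I3 operands ready
[5] I3 complete
[9] I1 complete
[10] R5←I1
[11] I2 operands ready
[12] R1←I3
[13] I2 complete
[14] R4←I2
[15] I4 dispatched to AddU
[16] I4 operands ready | I5 dispatched to DivU
[17] I5 operands ready
[18] I4 complete
[19] R6←I4
[24] I5 complete
[25] R2←I5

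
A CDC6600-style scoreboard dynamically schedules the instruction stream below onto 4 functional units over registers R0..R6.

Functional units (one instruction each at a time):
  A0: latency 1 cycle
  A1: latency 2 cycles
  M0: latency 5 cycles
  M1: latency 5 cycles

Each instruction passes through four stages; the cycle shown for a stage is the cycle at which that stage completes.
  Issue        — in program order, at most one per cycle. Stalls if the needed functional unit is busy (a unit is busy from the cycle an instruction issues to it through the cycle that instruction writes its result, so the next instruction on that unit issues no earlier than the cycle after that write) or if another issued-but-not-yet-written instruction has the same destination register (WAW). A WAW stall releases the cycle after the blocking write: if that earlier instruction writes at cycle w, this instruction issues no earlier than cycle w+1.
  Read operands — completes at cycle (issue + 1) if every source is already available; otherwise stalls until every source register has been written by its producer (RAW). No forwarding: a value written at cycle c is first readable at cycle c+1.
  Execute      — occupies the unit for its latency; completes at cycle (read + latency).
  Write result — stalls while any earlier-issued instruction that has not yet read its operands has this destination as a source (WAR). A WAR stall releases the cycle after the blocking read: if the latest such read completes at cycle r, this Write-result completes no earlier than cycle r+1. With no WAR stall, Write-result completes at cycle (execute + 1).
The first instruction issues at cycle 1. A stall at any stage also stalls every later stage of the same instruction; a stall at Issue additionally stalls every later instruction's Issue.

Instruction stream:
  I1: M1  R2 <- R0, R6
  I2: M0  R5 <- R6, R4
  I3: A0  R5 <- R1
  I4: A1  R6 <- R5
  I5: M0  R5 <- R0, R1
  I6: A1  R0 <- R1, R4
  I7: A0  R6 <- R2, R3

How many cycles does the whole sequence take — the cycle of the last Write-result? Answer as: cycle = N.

I1 -> (1, 2, 7, 8)
I2 -> (2, 3, 8, 9)
I3 -> (10, 11, 12, 13)  // WAW R5: wait I2 write@9
I4 -> (11, 14, 16, 17)  // RAW R5: wait I3 write@13
I5 -> (14, 15, 20, 21)  // WAW R5: wait I3 write@13
I6 -> (18, 19, 21, 22)  // struct: A1 busy until I4 writes@17
I7 -> (19, 20, 21, 22)

cycle = 22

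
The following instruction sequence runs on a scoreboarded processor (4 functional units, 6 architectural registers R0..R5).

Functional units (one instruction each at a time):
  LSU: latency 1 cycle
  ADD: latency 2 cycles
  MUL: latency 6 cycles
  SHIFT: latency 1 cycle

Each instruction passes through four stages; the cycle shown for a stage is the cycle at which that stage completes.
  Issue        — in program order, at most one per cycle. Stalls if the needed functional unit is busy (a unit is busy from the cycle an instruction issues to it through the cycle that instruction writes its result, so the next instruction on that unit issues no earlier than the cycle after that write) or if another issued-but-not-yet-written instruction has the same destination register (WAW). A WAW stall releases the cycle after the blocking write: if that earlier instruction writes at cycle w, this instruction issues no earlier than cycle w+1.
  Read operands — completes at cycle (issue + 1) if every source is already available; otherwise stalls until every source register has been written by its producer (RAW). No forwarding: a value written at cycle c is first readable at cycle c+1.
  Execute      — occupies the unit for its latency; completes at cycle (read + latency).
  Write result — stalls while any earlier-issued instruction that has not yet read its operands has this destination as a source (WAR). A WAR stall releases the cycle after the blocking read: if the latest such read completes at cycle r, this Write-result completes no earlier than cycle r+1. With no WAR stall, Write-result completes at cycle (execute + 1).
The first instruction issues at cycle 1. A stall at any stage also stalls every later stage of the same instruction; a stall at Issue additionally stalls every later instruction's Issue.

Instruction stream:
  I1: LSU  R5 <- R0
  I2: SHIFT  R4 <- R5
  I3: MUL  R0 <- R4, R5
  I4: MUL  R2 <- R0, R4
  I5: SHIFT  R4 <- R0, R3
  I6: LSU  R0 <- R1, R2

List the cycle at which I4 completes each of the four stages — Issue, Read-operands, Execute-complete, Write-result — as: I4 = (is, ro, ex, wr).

  I1 | 1 | 2 | 3 | 4
  I2 | 2 | 5 | 6 | 7   RAW R5: wait I1 write@4
  I3 | 3 | 8 | 14 | 15   RAW R4: wait I2 write@7
  I4 | 16 | 17 | 23 | 24   struct: MUL busy until I3 writes@15
  I5 | 17 | 18 | 19 | 20
  I6 | 18 | 25 | 26 | 27   RAW R2: wait I4 write@24

I4 = (16, 17, 23, 24)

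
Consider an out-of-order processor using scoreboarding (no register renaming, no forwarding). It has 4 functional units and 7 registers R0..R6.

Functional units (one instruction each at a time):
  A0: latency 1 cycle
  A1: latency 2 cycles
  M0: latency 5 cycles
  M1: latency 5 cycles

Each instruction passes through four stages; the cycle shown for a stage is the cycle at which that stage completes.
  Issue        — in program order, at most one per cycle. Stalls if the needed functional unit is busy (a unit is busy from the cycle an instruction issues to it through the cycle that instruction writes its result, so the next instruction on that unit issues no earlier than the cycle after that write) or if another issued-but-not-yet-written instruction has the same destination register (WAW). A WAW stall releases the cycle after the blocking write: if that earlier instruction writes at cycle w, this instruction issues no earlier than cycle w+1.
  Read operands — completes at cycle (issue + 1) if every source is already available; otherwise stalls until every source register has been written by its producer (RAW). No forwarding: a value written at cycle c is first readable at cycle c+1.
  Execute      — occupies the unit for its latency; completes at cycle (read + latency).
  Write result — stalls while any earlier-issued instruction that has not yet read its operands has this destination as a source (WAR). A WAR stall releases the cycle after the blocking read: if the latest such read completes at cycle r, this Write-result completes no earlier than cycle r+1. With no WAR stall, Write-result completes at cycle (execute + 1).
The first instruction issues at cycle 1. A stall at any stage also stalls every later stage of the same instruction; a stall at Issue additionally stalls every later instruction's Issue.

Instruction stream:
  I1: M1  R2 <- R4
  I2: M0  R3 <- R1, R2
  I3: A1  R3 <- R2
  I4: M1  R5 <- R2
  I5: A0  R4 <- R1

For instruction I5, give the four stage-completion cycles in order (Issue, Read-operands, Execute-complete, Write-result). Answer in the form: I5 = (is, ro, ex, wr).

I5 = (18, 19, 20, 21)

t=1  issue I1 (M1)
t=2  I1 read-ops, issue I2 (M0)
t=7  I1 finished on M1
t=8  I1→R2
t=9  I2 read-ops
t=14  I2 finished on M0
t=15  I2→R3
t=16  issue I3 (A1)
t=17  I3 read-ops, issue I4 (M1)
t=18  I4 read-ops, issue I5 (A0)
t=19  I3 finished on A1, I5 read-ops
t=20  I3→R3, I5 finished on A0
t=21  I5→R4
t=23  I4 finished on M1
t=24  I4→R5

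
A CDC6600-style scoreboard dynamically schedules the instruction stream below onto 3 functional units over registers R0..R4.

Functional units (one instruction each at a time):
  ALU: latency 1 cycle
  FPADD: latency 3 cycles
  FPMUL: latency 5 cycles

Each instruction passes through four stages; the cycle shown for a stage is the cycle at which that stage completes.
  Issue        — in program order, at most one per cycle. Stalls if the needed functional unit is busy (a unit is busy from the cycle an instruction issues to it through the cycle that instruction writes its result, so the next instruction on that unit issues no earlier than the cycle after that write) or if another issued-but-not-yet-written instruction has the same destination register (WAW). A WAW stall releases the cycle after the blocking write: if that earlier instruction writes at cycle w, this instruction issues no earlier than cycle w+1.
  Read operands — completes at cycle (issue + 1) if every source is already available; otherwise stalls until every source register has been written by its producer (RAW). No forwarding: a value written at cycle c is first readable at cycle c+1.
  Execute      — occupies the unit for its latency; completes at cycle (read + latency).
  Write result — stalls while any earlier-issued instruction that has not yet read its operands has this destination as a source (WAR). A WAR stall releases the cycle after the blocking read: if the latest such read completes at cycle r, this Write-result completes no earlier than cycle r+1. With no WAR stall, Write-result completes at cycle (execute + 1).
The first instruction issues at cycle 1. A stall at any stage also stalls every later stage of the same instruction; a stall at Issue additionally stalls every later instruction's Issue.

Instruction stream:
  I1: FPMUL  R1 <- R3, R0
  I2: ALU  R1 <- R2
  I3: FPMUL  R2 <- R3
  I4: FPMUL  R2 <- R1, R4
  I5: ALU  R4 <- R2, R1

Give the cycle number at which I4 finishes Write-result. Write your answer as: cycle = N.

cycle = 25

[I1] 1/2/7/8
[I2] 9/10/11/12  (WAW R1: wait I1 write@8)
[I3] 10/11/16/17
[I4] 18/19/24/25  (struct: FPMUL busy until I3 writes@17)
[I5] 19/26/27/28  (RAW R2: wait I4 write@25)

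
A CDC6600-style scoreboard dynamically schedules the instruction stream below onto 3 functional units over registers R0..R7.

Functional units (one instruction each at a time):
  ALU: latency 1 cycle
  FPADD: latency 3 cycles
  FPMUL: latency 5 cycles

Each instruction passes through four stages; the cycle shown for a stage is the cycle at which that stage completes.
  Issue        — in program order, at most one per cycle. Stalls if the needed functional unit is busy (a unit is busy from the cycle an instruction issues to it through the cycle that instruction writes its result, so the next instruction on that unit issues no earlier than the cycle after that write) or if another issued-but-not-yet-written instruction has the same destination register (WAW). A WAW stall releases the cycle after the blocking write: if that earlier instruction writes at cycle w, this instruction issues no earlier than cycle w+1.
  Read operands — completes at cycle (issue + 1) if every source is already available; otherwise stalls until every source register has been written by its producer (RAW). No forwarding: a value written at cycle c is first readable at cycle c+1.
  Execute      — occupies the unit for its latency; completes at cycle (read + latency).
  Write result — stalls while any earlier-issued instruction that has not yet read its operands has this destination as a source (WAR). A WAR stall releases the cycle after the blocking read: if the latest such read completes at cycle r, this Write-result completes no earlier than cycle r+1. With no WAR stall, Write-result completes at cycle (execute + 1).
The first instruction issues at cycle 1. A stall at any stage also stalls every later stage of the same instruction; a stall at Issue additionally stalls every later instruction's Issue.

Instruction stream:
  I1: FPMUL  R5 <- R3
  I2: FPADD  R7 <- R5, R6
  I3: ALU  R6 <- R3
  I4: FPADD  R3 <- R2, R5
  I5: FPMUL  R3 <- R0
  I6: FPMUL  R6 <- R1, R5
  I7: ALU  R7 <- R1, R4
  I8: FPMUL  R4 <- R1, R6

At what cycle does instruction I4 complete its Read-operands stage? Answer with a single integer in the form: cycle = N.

  I1 | 1 | 2 | 7 | 8
  I2 | 2 | 9 | 12 | 13   RAW R5: wait I1 write@8
  I3 | 3 | 4 | 5 | 10   WAR R6: wait I2 read@9
  I4 | 14 | 15 | 18 | 19   struct: FPADD busy until I2 writes@13
  I5 | 20 | 21 | 26 | 27   WAW R3: wait I4 write@19
  I6 | 28 | 29 | 34 | 35   struct: FPMUL busy until I5 writes@27
  I7 | 29 | 30 | 31 | 32
  I8 | 36 | 37 | 42 | 43   struct: FPMUL busy until I6 writes@35

cycle = 15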